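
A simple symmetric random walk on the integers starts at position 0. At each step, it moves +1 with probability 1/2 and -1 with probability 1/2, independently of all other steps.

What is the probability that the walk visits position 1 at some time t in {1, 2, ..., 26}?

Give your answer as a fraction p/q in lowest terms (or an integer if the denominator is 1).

Count via complement. Let g(t,s) = #length-t paths at position s with S_1..S_t all ≠ 1.
g(t,s) = g(t-1,s-1) + g(t-1,s+1) for s ≠ 1; g(t,1) = 0.
t=0: g(0,0)=1
t=1: g(1,-1)=1
t=2: g(2,-2)=1 g(2,0)=1
t=3: g(3,-3)=1 g(3,-1)=2
t=4: g(4,-4)=1 g(4,-2)=3 g(4,0)=2
t=5: g(5,-5)=1 g(5,-3)=4 g(5,-1)=5
t=6: g(6,-6)=1 g(6,-4)=5 g(6,-2)=9 g(6,0)=5
t=7: g(7,-7)=1 g(7,-5)=6 g(7,-3)=14 g(7,-1)=14
t=8: g(8,-8)=1 g(8,-6)=7 g(8,-4)=20 g(8,-2)=28 g(8,0)=14
t=9: g(9,-9)=1 g(9,-7)=8 g(9,-5)=27 g(9,-3)=48 g(9,-1)=42
t=10: g(10,-10)=1 g(10,-8)=9 g(10,-6)=35 g(10,-4)=75 g(10,-2)=90 g(10,0)=42
t=11: g(11,-11)=1 g(11,-9)=10 g(11,-7)=44 g(11,-5)=110 g(11,-3)=165 g(11,-1)=132
t=12: g(12,-12)=1 g(12,-10)=11 g(12,-8)=54 g(12,-6)=154 g(12,-4)=275 g(12,-2)=297 g(12,0)=132
t=13: g(13,-13)=1 g(13,-11)=12 g(13,-9)=65 g(13,-7)=208 g(13,-5)=429 g(13,-3)=572 g(13,-1)=429
t=14: g(14,-14)=1 g(14,-12)=13 g(14,-10)=77 g(14,-8)=273 g(14,-6)=637 g(14,-4)=1001 g(14,-2)=1001 g(14,0)=429
t=15: g(15,-15)=1 g(15,-13)=14 g(15,-11)=90 g(15,-9)=350 g(15,-7)=910 g(15,-5)=1638 g(15,-3)=2002 g(15,-1)=1430
t=16: g(16,-16)=1 g(16,-14)=15 g(16,-12)=104 g(16,-10)=440 g(16,-8)=1260 g(16,-6)=2548 g(16,-4)=3640 g(16,-2)=3432 g(16,0)=1430
t=17: g(17,-17)=1 g(17,-15)=16 g(17,-13)=119 g(17,-11)=544 g(17,-9)=1700 g(17,-7)=3808 g(17,-5)=6188 g(17,-3)=7072 g(17,-1)=4862
t=18: g(18,-18)=1 g(18,-16)=17 g(18,-14)=135 g(18,-12)=663 g(18,-10)=2244 g(18,-8)=5508 g(18,-6)=9996 g(18,-4)=13260 g(18,-2)=11934 g(18,0)=4862
t=19: g(19,-19)=1 g(19,-17)=18 g(19,-15)=152 g(19,-13)=798 g(19,-11)=2907 g(19,-9)=7752 g(19,-7)=15504 g(19,-5)=23256 g(19,-3)=25194 g(19,-1)=16796
t=20: g(20,-20)=1 g(20,-18)=19 g(20,-16)=170 g(20,-14)=950 g(20,-12)=3705 g(20,-10)=10659 g(20,-8)=23256 g(20,-6)=38760 g(20,-4)=48450 g(20,-2)=41990 g(20,0)=16796
t=21: g(21,-21)=1 g(21,-19)=20 g(21,-17)=189 g(21,-15)=1120 g(21,-13)=4655 g(21,-11)=14364 g(21,-9)=33915 g(21,-7)=62016 g(21,-5)=87210 g(21,-3)=90440 g(21,-1)=58786
t=22: g(22,-22)=1 g(22,-20)=21 g(22,-18)=209 g(22,-16)=1309 g(22,-14)=5775 g(22,-12)=19019 g(22,-10)=48279 g(22,-8)=95931 g(22,-6)=149226 g(22,-4)=177650 g(22,-2)=149226 g(22,0)=58786
t=23: g(23,-23)=1 g(23,-21)=22 g(23,-19)=230 g(23,-17)=1518 g(23,-15)=7084 g(23,-13)=24794 g(23,-11)=67298 g(23,-9)=144210 g(23,-7)=245157 g(23,-5)=326876 g(23,-3)=326876 g(23,-1)=208012
t=24: g(24,-24)=1 g(24,-22)=23 g(24,-20)=252 g(24,-18)=1748 g(24,-16)=8602 g(24,-14)=31878 g(24,-12)=92092 g(24,-10)=211508 g(24,-8)=389367 g(24,-6)=572033 g(24,-4)=653752 g(24,-2)=534888 g(24,0)=208012
t=25: g(25,-25)=1 g(25,-23)=24 g(25,-21)=275 g(25,-19)=2000 g(25,-17)=10350 g(25,-15)=40480 g(25,-13)=123970 g(25,-11)=303600 g(25,-9)=600875 g(25,-7)=961400 g(25,-5)=1225785 g(25,-3)=1188640 g(25,-1)=742900
t=26: g(26,-26)=1 g(26,-24)=25 g(26,-22)=299 g(26,-20)=2275 g(26,-18)=12350 g(26,-16)=50830 g(26,-14)=164450 g(26,-12)=427570 g(26,-10)=904475 g(26,-8)=1562275 g(26,-6)=2187185 g(26,-4)=2414425 g(26,-2)=1931540 g(26,0)=742900
Paths never hitting 1: Σ_s g(26,s) = 10400600
Paths hitting 1: 2^26 - 10400600 = 56708264
P = 56708264/67108864 = 7088533/8388608

Answer: 7088533/8388608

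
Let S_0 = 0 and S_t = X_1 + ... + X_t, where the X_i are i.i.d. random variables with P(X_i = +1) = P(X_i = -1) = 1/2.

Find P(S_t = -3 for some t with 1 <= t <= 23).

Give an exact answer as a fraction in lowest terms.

Count via complement. Let g(t,s) = #length-t paths at position s with S_1..S_t all ≠ -3.
g(t,s) = g(t-1,s-1) + g(t-1,s+1) for s ≠ -3; g(t,-3) = 0.
t=0: g(0,0)=1
t=1: g(1,-1)=1 g(1,1)=1
t=2: g(2,-2)=1 g(2,0)=2 g(2,2)=1
t=3: g(3,-1)=3 g(3,1)=3 g(3,3)=1
t=4: g(4,-2)=3 g(4,0)=6 g(4,2)=4 g(4,4)=1
t=5: g(5,-1)=9 g(5,1)=10 g(5,3)=5 g(5,5)=1
t=6: g(6,-2)=9 g(6,0)=19 g(6,2)=15 g(6,4)=6 g(6,6)=1
t=7: g(7,-1)=28 g(7,1)=34 g(7,3)=21 g(7,5)=7 g(7,7)=1
t=8: g(8,-2)=28 g(8,0)=62 g(8,2)=55 g(8,4)=28 g(8,6)=8 g(8,8)=1
t=9: g(9,-1)=90 g(9,1)=117 g(9,3)=83 g(9,5)=36 g(9,7)=9 g(9,9)=1
t=10: g(10,-2)=90 g(10,0)=207 g(10,2)=200 g(10,4)=119 g(10,6)=45 g(10,8)=10 g(10,10)=1
t=11: g(11,-1)=297 g(11,1)=407 g(11,3)=319 g(11,5)=164 g(11,7)=55 g(11,9)=11 g(11,11)=1
t=12: g(12,-2)=297 g(12,0)=704 g(12,2)=726 g(12,4)=483 g(12,6)=219 g(12,8)=66 g(12,10)=12 g(12,12)=1
t=13: g(13,-1)=1001 g(13,1)=1430 g(13,3)=1209 g(13,5)=702 g(13,7)=285 g(13,9)=78 g(13,11)=13 g(13,13)=1
t=14: g(14,-2)=1001 g(14,0)=2431 g(14,2)=2639 g(14,4)=1911 g(14,6)=987 g(14,8)=363 g(14,10)=91 g(14,12)=14 g(14,14)=1
t=15: g(15,-1)=3432 g(15,1)=5070 g(15,3)=4550 g(15,5)=2898 g(15,7)=1350 g(15,9)=454 g(15,11)=105 g(15,13)=15 g(15,15)=1
t=16: g(16,-2)=3432 g(16,0)=8502 g(16,2)=9620 g(16,4)=7448 g(16,6)=4248 g(16,8)=1804 g(16,10)=559 g(16,12)=120 g(16,14)=16 g(16,16)=1
t=17: g(17,-1)=11934 g(17,1)=18122 g(17,3)=17068 g(17,5)=11696 g(17,7)=6052 g(17,9)=2363 g(17,11)=679 g(17,13)=136 g(17,15)=17 g(17,17)=1
t=18: g(18,-2)=11934 g(18,0)=30056 g(18,2)=35190 g(18,4)=28764 g(18,6)=17748 g(18,8)=8415 g(18,10)=3042 g(18,12)=815 g(18,14)=153 g(18,16)=18 g(18,18)=1
t=19: g(19,-1)=41990 g(19,1)=65246 g(19,3)=63954 g(19,5)=46512 g(19,7)=26163 g(19,9)=11457 g(19,11)=3857 g(19,13)=968 g(19,15)=171 g(19,17)=19 g(19,19)=1
t=20: g(20,-2)=41990 g(20,0)=107236 g(20,2)=129200 g(20,4)=110466 g(20,6)=72675 g(20,8)=37620 g(20,10)=15314 g(20,12)=4825 g(20,14)=1139 g(20,16)=190 g(20,18)=20 g(20,20)=1
t=21: g(21,-1)=149226 g(21,1)=236436 g(21,3)=239666 g(21,5)=183141 g(21,7)=110295 g(21,9)=52934 g(21,11)=20139 g(21,13)=5964 g(21,15)=1329 g(21,17)=210 g(21,19)=21 g(21,21)=1
t=22: g(22,-2)=149226 g(22,0)=385662 g(22,2)=476102 g(22,4)=422807 g(22,6)=293436 g(22,8)=163229 g(22,10)=73073 g(22,12)=26103 g(22,14)=7293 g(22,16)=1539 g(22,18)=231 g(22,20)=22 g(22,22)=1
t=23: g(23,-1)=534888 g(23,1)=861764 g(23,3)=898909 g(23,5)=716243 g(23,7)=456665 g(23,9)=236302 g(23,11)=99176 g(23,13)=33396 g(23,15)=8832 g(23,17)=1770 g(23,19)=253 g(23,21)=23 g(23,23)=1
Paths never hitting -3: Σ_s g(23,s) = 3848222
Paths hitting -3: 2^23 - 3848222 = 4540386
P = 4540386/8388608 = 2270193/4194304

Answer: 2270193/4194304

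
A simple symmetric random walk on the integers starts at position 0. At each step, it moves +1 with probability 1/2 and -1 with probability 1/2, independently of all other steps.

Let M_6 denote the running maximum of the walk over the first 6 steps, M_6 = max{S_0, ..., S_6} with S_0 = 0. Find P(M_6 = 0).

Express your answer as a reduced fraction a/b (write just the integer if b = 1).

Answer: 5/16

Derivation:
Let M_6 = max(S_0,...,S_6). Use the reflection principle: for j ≥ 1, #{paths with M_6 ≥ j} = #{S_6 ≥ j} + #{S_6 ≥ j+1}.
P(M_6 ≥ 0) = 1 since S_0 = 0, so #{M_6 ≥ 0} = 64.
#{M_6 ≥ 1} = #{S_6 ≥ 1} + #{S_6 ≥ 2} = 22 + 22 = 44.
#{M_6 = 0} = 64 - 44 = 20.
P(M_6 = 0) = 20/64 = 5/16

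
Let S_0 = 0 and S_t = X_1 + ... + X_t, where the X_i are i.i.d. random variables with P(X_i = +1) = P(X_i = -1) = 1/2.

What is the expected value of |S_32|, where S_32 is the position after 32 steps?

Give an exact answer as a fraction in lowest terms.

S_32 takes values m ≡ 0 (mod 2) with |m| ≤ 32; P(S_32=m) = C(32,(32+m)/2)/2^32.
Total paths: 2^32 = 4294967296
Distribution: P(S=-32)=1/4294967296, P(S=-30)=32/4294967296, P(S=-28)=496/4294967296, P(S=-26)=4960/4294967296, P(S=-24)=35960/4294967296, P(S=-22)=201376/4294967296, P(S=-20)=906192/4294967296, P(S=-18)=3365856/4294967296, P(S=-16)=10518300/4294967296, P(S=-14)=28048800/4294967296, P(S=-12)=64512240/4294967296, P(S=-10)=129024480/4294967296, P(S=-8)=225792840/4294967296, P(S=-6)=347373600/4294967296, P(S=-4)=471435600/4294967296, P(S=-2)=565722720/4294967296, P(S=0)=601080390/4294967296, P(S=2)=565722720/4294967296, P(S=4)=471435600/4294967296, P(S=6)=347373600/4294967296, P(S=8)=225792840/4294967296, P(S=10)=129024480/4294967296, P(S=12)=64512240/4294967296, P(S=14)=28048800/4294967296, P(S=16)=10518300/4294967296, P(S=18)=3365856/4294967296, P(S=20)=906192/4294967296, P(S=22)=201376/4294967296, P(S=24)=35960/4294967296, P(S=26)=4960/4294967296, P(S=28)=496/4294967296, P(S=30)=32/4294967296, P(S=32)=1/4294967296
E[|S_32|] = Σ_m |m|·P(S_32=m) = 19234572480/4294967296 = 300540195/67108864

Answer: 300540195/67108864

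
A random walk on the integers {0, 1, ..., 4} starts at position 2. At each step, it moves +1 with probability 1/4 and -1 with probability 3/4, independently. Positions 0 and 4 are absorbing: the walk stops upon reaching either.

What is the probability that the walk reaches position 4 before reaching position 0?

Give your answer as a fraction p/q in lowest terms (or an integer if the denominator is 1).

Biased walk: p = 1/4, q = 3/4, r = q/p = 3
Gambler's ruin: P(hit 4 before 0 | start at 2) = (1 - r^a)/(1 - r^N)
r^2 = 9; r^4 = 81
P = (1 - 9) / (1 - 81) = -8 / -80 = 1/10

Answer: 1/10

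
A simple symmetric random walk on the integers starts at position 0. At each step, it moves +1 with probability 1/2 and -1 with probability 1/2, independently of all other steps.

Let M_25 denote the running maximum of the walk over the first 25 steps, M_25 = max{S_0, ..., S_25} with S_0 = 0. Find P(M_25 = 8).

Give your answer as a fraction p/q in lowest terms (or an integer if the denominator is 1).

Let M_25 = max(S_0,...,S_25). Use the reflection principle: for j ≥ 1, #{paths with M_25 ≥ j} = #{S_25 ≥ j} + #{S_25 ≥ j+1}.
By reflection, #{M_25 ≥ 8} = #{S_25 ≥ 8} + #{S_25 ≥ 9} = 1807781 + 1807781 = 3615562.
#{M_25 ≥ 9} = #{S_25 ≥ 9} + #{S_25 ≥ 10} = 1807781 + 726206 = 2533987.
#{M_25 = 8} = 3615562 - 2533987 = 1081575.
P(M_25 = 8) = 1081575/33554432 = 1081575/33554432

Answer: 1081575/33554432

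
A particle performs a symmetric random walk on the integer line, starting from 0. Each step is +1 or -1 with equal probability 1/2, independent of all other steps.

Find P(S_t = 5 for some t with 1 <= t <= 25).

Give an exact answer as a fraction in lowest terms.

Answer: 342821/1048576

Derivation:
Count via complement. Let g(t,s) = #length-t paths at position s with S_1..S_t all ≠ 5.
g(t,s) = g(t-1,s-1) + g(t-1,s+1) for s ≠ 5; g(t,5) = 0.
t=0: g(0,0)=1
t=1: g(1,-1)=1 g(1,1)=1
t=2: g(2,-2)=1 g(2,0)=2 g(2,2)=1
t=3: g(3,-3)=1 g(3,-1)=3 g(3,1)=3 g(3,3)=1
t=4: g(4,-4)=1 g(4,-2)=4 g(4,0)=6 g(4,2)=4 g(4,4)=1
t=5: g(5,-5)=1 g(5,-3)=5 g(5,-1)=10 g(5,1)=10 g(5,3)=5
t=6: g(6,-6)=1 g(6,-4)=6 g(6,-2)=15 g(6,0)=20 g(6,2)=15 g(6,4)=5
t=7: g(7,-7)=1 g(7,-5)=7 g(7,-3)=21 g(7,-1)=35 g(7,1)=35 g(7,3)=20
t=8: g(8,-8)=1 g(8,-6)=8 g(8,-4)=28 g(8,-2)=56 g(8,0)=70 g(8,2)=55 g(8,4)=20
t=9: g(9,-9)=1 g(9,-7)=9 g(9,-5)=36 g(9,-3)=84 g(9,-1)=126 g(9,1)=125 g(9,3)=75
t=10: g(10,-10)=1 g(10,-8)=10 g(10,-6)=45 g(10,-4)=120 g(10,-2)=210 g(10,0)=251 g(10,2)=200 g(10,4)=75
t=11: g(11,-11)=1 g(11,-9)=11 g(11,-7)=55 g(11,-5)=165 g(11,-3)=330 g(11,-1)=461 g(11,1)=451 g(11,3)=275
t=12: g(12,-12)=1 g(12,-10)=12 g(12,-8)=66 g(12,-6)=220 g(12,-4)=495 g(12,-2)=791 g(12,0)=912 g(12,2)=726 g(12,4)=275
t=13: g(13,-13)=1 g(13,-11)=13 g(13,-9)=78 g(13,-7)=286 g(13,-5)=715 g(13,-3)=1286 g(13,-1)=1703 g(13,1)=1638 g(13,3)=1001
t=14: g(14,-14)=1 g(14,-12)=14 g(14,-10)=91 g(14,-8)=364 g(14,-6)=1001 g(14,-4)=2001 g(14,-2)=2989 g(14,0)=3341 g(14,2)=2639 g(14,4)=1001
t=15: g(15,-15)=1 g(15,-13)=15 g(15,-11)=105 g(15,-9)=455 g(15,-7)=1365 g(15,-5)=3002 g(15,-3)=4990 g(15,-1)=6330 g(15,1)=5980 g(15,3)=3640
t=16: g(16,-16)=1 g(16,-14)=16 g(16,-12)=120 g(16,-10)=560 g(16,-8)=1820 g(16,-6)=4367 g(16,-4)=7992 g(16,-2)=11320 g(16,0)=12310 g(16,2)=9620 g(16,4)=3640
t=17: g(17,-17)=1 g(17,-15)=17 g(17,-13)=136 g(17,-11)=680 g(17,-9)=2380 g(17,-7)=6187 g(17,-5)=12359 g(17,-3)=19312 g(17,-1)=23630 g(17,1)=21930 g(17,3)=13260
t=18: g(18,-18)=1 g(18,-16)=18 g(18,-14)=153 g(18,-12)=816 g(18,-10)=3060 g(18,-8)=8567 g(18,-6)=18546 g(18,-4)=31671 g(18,-2)=42942 g(18,0)=45560 g(18,2)=35190 g(18,4)=13260
t=19: g(19,-19)=1 g(19,-17)=19 g(19,-15)=171 g(19,-13)=969 g(19,-11)=3876 g(19,-9)=11627 g(19,-7)=27113 g(19,-5)=50217 g(19,-3)=74613 g(19,-1)=88502 g(19,1)=80750 g(19,3)=48450
t=20: g(20,-20)=1 g(20,-18)=20 g(20,-16)=190 g(20,-14)=1140 g(20,-12)=4845 g(20,-10)=15503 g(20,-8)=38740 g(20,-6)=77330 g(20,-4)=124830 g(20,-2)=163115 g(20,0)=169252 g(20,2)=129200 g(20,4)=48450
t=21: g(21,-21)=1 g(21,-19)=21 g(21,-17)=210 g(21,-15)=1330 g(21,-13)=5985 g(21,-11)=20348 g(21,-9)=54243 g(21,-7)=116070 g(21,-5)=202160 g(21,-3)=287945 g(21,-1)=332367 g(21,1)=298452 g(21,3)=177650
t=22: g(22,-22)=1 g(22,-20)=22 g(22,-18)=231 g(22,-16)=1540 g(22,-14)=7315 g(22,-12)=26333 g(22,-10)=74591 g(22,-8)=170313 g(22,-6)=318230 g(22,-4)=490105 g(22,-2)=620312 g(22,0)=630819 g(22,2)=476102 g(22,4)=177650
t=23: g(23,-23)=1 g(23,-21)=23 g(23,-19)=253 g(23,-17)=1771 g(23,-15)=8855 g(23,-13)=33648 g(23,-11)=100924 g(23,-9)=244904 g(23,-7)=488543 g(23,-5)=808335 g(23,-3)=1110417 g(23,-1)=1251131 g(23,1)=1106921 g(23,3)=653752
t=24: g(24,-24)=1 g(24,-22)=24 g(24,-20)=276 g(24,-18)=2024 g(24,-16)=10626 g(24,-14)=42503 g(24,-12)=134572 g(24,-10)=345828 g(24,-8)=733447 g(24,-6)=1296878 g(24,-4)=1918752 g(24,-2)=2361548 g(24,0)=2358052 g(24,2)=1760673 g(24,4)=653752
t=25: g(25,-25)=1 g(25,-23)=25 g(25,-21)=300 g(25,-19)=2300 g(25,-17)=12650 g(25,-15)=53129 g(25,-13)=177075 g(25,-11)=480400 g(25,-9)=1079275 g(25,-7)=2030325 g(25,-5)=3215630 g(25,-3)=4280300 g(25,-1)=4719600 g(25,1)=4118725 g(25,3)=2414425
Paths never hitting 5: Σ_s g(25,s) = 22584160
Paths hitting 5: 2^25 - 22584160 = 10970272
P = 10970272/33554432 = 342821/1048576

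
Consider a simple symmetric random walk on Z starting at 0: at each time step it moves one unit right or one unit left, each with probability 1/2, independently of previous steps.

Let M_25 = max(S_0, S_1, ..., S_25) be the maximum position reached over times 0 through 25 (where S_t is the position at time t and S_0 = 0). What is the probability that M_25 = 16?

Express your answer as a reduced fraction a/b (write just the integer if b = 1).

Answer: 6325/16777216

Derivation:
Let M_25 = max(S_0,...,S_25). Use the reflection principle: for j ≥ 1, #{paths with M_25 ≥ j} = #{S_25 ≥ j} + #{S_25 ≥ j+1}.
By reflection, #{M_25 ≥ 16} = #{S_25 ≥ 16} + #{S_25 ≥ 17} = 15276 + 15276 = 30552.
#{M_25 ≥ 17} = #{S_25 ≥ 17} + #{S_25 ≥ 18} = 15276 + 2626 = 17902.
#{M_25 = 16} = 30552 - 17902 = 12650.
P(M_25 = 16) = 12650/33554432 = 6325/16777216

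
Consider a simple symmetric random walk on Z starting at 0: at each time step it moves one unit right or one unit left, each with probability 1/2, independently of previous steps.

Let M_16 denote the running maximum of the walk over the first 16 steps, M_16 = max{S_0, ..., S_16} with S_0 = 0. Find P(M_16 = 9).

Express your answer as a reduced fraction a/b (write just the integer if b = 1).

Let M_16 = max(S_0,...,S_16). Use the reflection principle: for j ≥ 1, #{paths with M_16 ≥ j} = #{S_16 ≥ j} + #{S_16 ≥ j+1}.
By reflection, #{M_16 ≥ 9} = #{S_16 ≥ 9} + #{S_16 ≥ 10} = 697 + 697 = 1394.
#{M_16 ≥ 10} = #{S_16 ≥ 10} + #{S_16 ≥ 11} = 697 + 137 = 834.
#{M_16 = 9} = 1394 - 834 = 560.
P(M_16 = 9) = 560/65536 = 35/4096

Answer: 35/4096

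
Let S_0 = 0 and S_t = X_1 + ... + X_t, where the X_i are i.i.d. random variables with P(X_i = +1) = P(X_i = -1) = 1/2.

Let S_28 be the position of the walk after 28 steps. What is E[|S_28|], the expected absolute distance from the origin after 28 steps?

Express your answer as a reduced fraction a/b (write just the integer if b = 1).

S_28 takes values m ≡ 0 (mod 2) with |m| ≤ 28; P(S_28=m) = C(28,(28+m)/2)/2^28.
Total paths: 2^28 = 268435456
Distribution: P(S=-28)=1/268435456, P(S=-26)=28/268435456, P(S=-24)=378/268435456, P(S=-22)=3276/268435456, P(S=-20)=20475/268435456, P(S=-18)=98280/268435456, P(S=-16)=376740/268435456, P(S=-14)=1184040/268435456, P(S=-12)=3108105/268435456, P(S=-10)=6906900/268435456, P(S=-8)=13123110/268435456, P(S=-6)=21474180/268435456, P(S=-4)=30421755/268435456, P(S=-2)=37442160/268435456, P(S=0)=40116600/268435456, P(S=2)=37442160/268435456, P(S=4)=30421755/268435456, P(S=6)=21474180/268435456, P(S=8)=13123110/268435456, P(S=10)=6906900/268435456, P(S=12)=3108105/268435456, P(S=14)=1184040/268435456, P(S=16)=376740/268435456, P(S=18)=98280/268435456, P(S=20)=20475/268435456, P(S=22)=3276/268435456, P(S=24)=378/268435456, P(S=26)=28/268435456, P(S=28)=1/268435456
E[|S_28|] = Σ_m |m|·P(S_28=m) = 1123264800/268435456 = 35102025/8388608

Answer: 35102025/8388608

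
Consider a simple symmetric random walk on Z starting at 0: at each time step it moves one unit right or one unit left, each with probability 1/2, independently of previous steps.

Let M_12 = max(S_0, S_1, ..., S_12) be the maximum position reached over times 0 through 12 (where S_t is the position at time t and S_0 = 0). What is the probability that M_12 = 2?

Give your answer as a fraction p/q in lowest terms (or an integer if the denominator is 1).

Let M_12 = max(S_0,...,S_12). Use the reflection principle: for j ≥ 1, #{paths with M_12 ≥ j} = #{S_12 ≥ j} + #{S_12 ≥ j+1}.
By reflection, #{M_12 ≥ 2} = #{S_12 ≥ 2} + #{S_12 ≥ 3} = 1586 + 794 = 2380.
#{M_12 ≥ 3} = #{S_12 ≥ 3} + #{S_12 ≥ 4} = 794 + 794 = 1588.
#{M_12 = 2} = 2380 - 1588 = 792.
P(M_12 = 2) = 792/4096 = 99/512

Answer: 99/512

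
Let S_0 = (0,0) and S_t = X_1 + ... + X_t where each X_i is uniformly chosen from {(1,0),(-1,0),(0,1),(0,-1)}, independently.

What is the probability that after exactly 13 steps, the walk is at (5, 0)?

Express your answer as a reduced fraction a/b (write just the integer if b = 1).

Let h be the number of horizontal steps (so 13-h are vertical). To end at (5,0) need (h+5)/2 right-steps and ((13-h)+0)/2 up-steps.
Sum over h with 5 ≤ h ≤ 13, h ≡ 1 (mod 2), 13-h ≡ 0 (mod 2):
h=5: C(13,5)·C(5,5)·C(8,4) = 1287·1·70 = 90090
h=7: C(13,7)·C(7,6)·C(6,3) = 1716·7·20 = 240240
h=9: C(13,9)·C(9,7)·C(4,2) = 715·36·6 = 154440
h=11: C(13,11)·C(11,8)·C(2,1) = 78·165·2 = 25740
h=13: C(13,13)·C(13,9)·C(0,0) = 1·715·1 = 715
Total favorable: 511225
Total paths: 4^13 = 67108864
P = 511225/67108864 = 511225/67108864

Answer: 511225/67108864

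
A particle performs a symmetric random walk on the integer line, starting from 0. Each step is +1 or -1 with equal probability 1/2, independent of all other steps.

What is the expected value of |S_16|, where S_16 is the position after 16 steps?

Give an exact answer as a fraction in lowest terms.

Answer: 6435/2048

Derivation:
S_16 takes values m ≡ 0 (mod 2) with |m| ≤ 16; P(S_16=m) = C(16,(16+m)/2)/2^16.
Total paths: 2^16 = 65536
Distribution: P(S=-16)=1/65536, P(S=-14)=16/65536, P(S=-12)=120/65536, P(S=-10)=560/65536, P(S=-8)=1820/65536, P(S=-6)=4368/65536, P(S=-4)=8008/65536, P(S=-2)=11440/65536, P(S=0)=12870/65536, P(S=2)=11440/65536, P(S=4)=8008/65536, P(S=6)=4368/65536, P(S=8)=1820/65536, P(S=10)=560/65536, P(S=12)=120/65536, P(S=14)=16/65536, P(S=16)=1/65536
E[|S_16|] = Σ_m |m|·P(S_16=m) = 205920/65536 = 6435/2048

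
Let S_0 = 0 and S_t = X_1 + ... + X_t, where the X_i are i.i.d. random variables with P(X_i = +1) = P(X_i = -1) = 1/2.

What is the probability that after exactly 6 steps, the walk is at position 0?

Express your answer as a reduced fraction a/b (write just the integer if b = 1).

Answer: 5/16

Derivation:
To return to 0 after 6 steps: need exactly 3 steps of +1 and 3 of -1.
Favorable paths: C(6,3) = 20
Total paths: 2^6 = 64
P = 20/64 = 5/16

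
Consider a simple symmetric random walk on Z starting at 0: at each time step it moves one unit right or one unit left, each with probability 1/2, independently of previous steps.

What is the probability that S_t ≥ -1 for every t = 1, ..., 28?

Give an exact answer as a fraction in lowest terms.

Answer: 9694845/33554432

Derivation:
Let f(t,s) = #length-t paths at position s with S_1..S_t all ≥ -1.
f(t,s) = f(t-1,s-1) + f(t-1,s+1) for s ≥ -1; f(t,s) = 0 for s < -1.
t=0: f(0,0)=1
t=1: f(1,-1)=1 f(1,1)=1
t=2: f(2,0)=2 f(2,2)=1
t=3: f(3,-1)=2 f(3,1)=3 f(3,3)=1
t=4: f(4,0)=5 f(4,2)=4 f(4,4)=1
t=5: f(5,-1)=5 f(5,1)=9 f(5,3)=5 f(5,5)=1
t=6: f(6,0)=14 f(6,2)=14 f(6,4)=6 f(6,6)=1
t=7: f(7,-1)=14 f(7,1)=28 f(7,3)=20 f(7,5)=7 f(7,7)=1
t=8: f(8,0)=42 f(8,2)=48 f(8,4)=27 f(8,6)=8 f(8,8)=1
t=9: f(9,-1)=42 f(9,1)=90 f(9,3)=75 f(9,5)=35 f(9,7)=9 f(9,9)=1
t=10: f(10,0)=132 f(10,2)=165 f(10,4)=110 f(10,6)=44 f(10,8)=10 f(10,10)=1
t=11: f(11,-1)=132 f(11,1)=297 f(11,3)=275 f(11,5)=154 f(11,7)=54 f(11,9)=11 f(11,11)=1
t=12: f(12,0)=429 f(12,2)=572 f(12,4)=429 f(12,6)=208 f(12,8)=65 f(12,10)=12 f(12,12)=1
t=13: f(13,-1)=429 f(13,1)=1001 f(13,3)=1001 f(13,5)=637 f(13,7)=273 f(13,9)=77 f(13,11)=13 f(13,13)=1
t=14: f(14,0)=1430 f(14,2)=2002 f(14,4)=1638 f(14,6)=910 f(14,8)=350 f(14,10)=90 f(14,12)=14 f(14,14)=1
t=15: f(15,-1)=1430 f(15,1)=3432 f(15,3)=3640 f(15,5)=2548 f(15,7)=1260 f(15,9)=440 f(15,11)=104 f(15,13)=15 f(15,15)=1
t=16: f(16,0)=4862 f(16,2)=7072 f(16,4)=6188 f(16,6)=3808 f(16,8)=1700 f(16,10)=544 f(16,12)=119 f(16,14)=16 f(16,16)=1
t=17: f(17,-1)=4862 f(17,1)=11934 f(17,3)=13260 f(17,5)=9996 f(17,7)=5508 f(17,9)=2244 f(17,11)=663 f(17,13)=135 f(17,15)=17 f(17,17)=1
t=18: f(18,0)=16796 f(18,2)=25194 f(18,4)=23256 f(18,6)=15504 f(18,8)=7752 f(18,10)=2907 f(18,12)=798 f(18,14)=152 f(18,16)=18 f(18,18)=1
t=19: f(19,-1)=16796 f(19,1)=41990 f(19,3)=48450 f(19,5)=38760 f(19,7)=23256 f(19,9)=10659 f(19,11)=3705 f(19,13)=950 f(19,15)=170 f(19,17)=19 f(19,19)=1
t=20: f(20,0)=58786 f(20,2)=90440 f(20,4)=87210 f(20,6)=62016 f(20,8)=33915 f(20,10)=14364 f(20,12)=4655 f(20,14)=1120 f(20,16)=189 f(20,18)=20 f(20,20)=1
t=21: f(21,-1)=58786 f(21,1)=149226 f(21,3)=177650 f(21,5)=149226 f(21,7)=95931 f(21,9)=48279 f(21,11)=19019 f(21,13)=5775 f(21,15)=1309 f(21,17)=209 f(21,19)=21 f(21,21)=1
t=22: f(22,0)=208012 f(22,2)=326876 f(22,4)=326876 f(22,6)=245157 f(22,8)=144210 f(22,10)=67298 f(22,12)=24794 f(22,14)=7084 f(22,16)=1518 f(22,18)=230 f(22,20)=22 f(22,22)=1
t=23: f(23,-1)=208012 f(23,1)=534888 f(23,3)=653752 f(23,5)=572033 f(23,7)=389367 f(23,9)=211508 f(23,11)=92092 f(23,13)=31878 f(23,15)=8602 f(23,17)=1748 f(23,19)=252 f(23,21)=23 f(23,23)=1
t=24: f(24,0)=742900 f(24,2)=1188640 f(24,4)=1225785 f(24,6)=961400 f(24,8)=600875 f(24,10)=303600 f(24,12)=123970 f(24,14)=40480 f(24,16)=10350 f(24,18)=2000 f(24,20)=275 f(24,22)=24 f(24,24)=1
t=25: f(25,-1)=742900 f(25,1)=1931540 f(25,3)=2414425 f(25,5)=2187185 f(25,7)=1562275 f(25,9)=904475 f(25,11)=427570 f(25,13)=164450 f(25,15)=50830 f(25,17)=12350 f(25,19)=2275 f(25,21)=299 f(25,23)=25 f(25,25)=1
t=26: f(26,0)=2674440 f(26,2)=4345965 f(26,4)=4601610 f(26,6)=3749460 f(26,8)=2466750 f(26,10)=1332045 f(26,12)=592020 f(26,14)=215280 f(26,16)=63180 f(26,18)=14625 f(26,20)=2574 f(26,22)=324 f(26,24)=26 f(26,26)=1
t=27: f(27,-1)=2674440 f(27,1)=7020405 f(27,3)=8947575 f(27,5)=8351070 f(27,7)=6216210 f(27,9)=3798795 f(27,11)=1924065 f(27,13)=807300 f(27,15)=278460 f(27,17)=77805 f(27,19)=17199 f(27,21)=2898 f(27,23)=350 f(27,25)=27 f(27,27)=1
t=28: f(28,0)=9694845 f(28,2)=15967980 f(28,4)=17298645 f(28,6)=14567280 f(28,8)=10015005 f(28,10)=5722860 f(28,12)=2731365 f(28,14)=1085760 f(28,16)=356265 f(28,18)=95004 f(28,20)=20097 f(28,22)=3248 f(28,24)=377 f(28,26)=28 f(28,28)=1
Σ_s f(28,s) = 77558760
P = 77558760/268435456 = 9694845/33554432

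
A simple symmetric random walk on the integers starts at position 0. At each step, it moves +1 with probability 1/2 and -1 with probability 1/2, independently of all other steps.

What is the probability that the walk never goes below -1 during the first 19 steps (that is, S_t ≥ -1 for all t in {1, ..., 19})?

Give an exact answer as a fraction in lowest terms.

Answer: 46189/131072

Derivation:
Let f(t,s) = #length-t paths at position s with S_1..S_t all ≥ -1.
f(t,s) = f(t-1,s-1) + f(t-1,s+1) for s ≥ -1; f(t,s) = 0 for s < -1.
t=0: f(0,0)=1
t=1: f(1,-1)=1 f(1,1)=1
t=2: f(2,0)=2 f(2,2)=1
t=3: f(3,-1)=2 f(3,1)=3 f(3,3)=1
t=4: f(4,0)=5 f(4,2)=4 f(4,4)=1
t=5: f(5,-1)=5 f(5,1)=9 f(5,3)=5 f(5,5)=1
t=6: f(6,0)=14 f(6,2)=14 f(6,4)=6 f(6,6)=1
t=7: f(7,-1)=14 f(7,1)=28 f(7,3)=20 f(7,5)=7 f(7,7)=1
t=8: f(8,0)=42 f(8,2)=48 f(8,4)=27 f(8,6)=8 f(8,8)=1
t=9: f(9,-1)=42 f(9,1)=90 f(9,3)=75 f(9,5)=35 f(9,7)=9 f(9,9)=1
t=10: f(10,0)=132 f(10,2)=165 f(10,4)=110 f(10,6)=44 f(10,8)=10 f(10,10)=1
t=11: f(11,-1)=132 f(11,1)=297 f(11,3)=275 f(11,5)=154 f(11,7)=54 f(11,9)=11 f(11,11)=1
t=12: f(12,0)=429 f(12,2)=572 f(12,4)=429 f(12,6)=208 f(12,8)=65 f(12,10)=12 f(12,12)=1
t=13: f(13,-1)=429 f(13,1)=1001 f(13,3)=1001 f(13,5)=637 f(13,7)=273 f(13,9)=77 f(13,11)=13 f(13,13)=1
t=14: f(14,0)=1430 f(14,2)=2002 f(14,4)=1638 f(14,6)=910 f(14,8)=350 f(14,10)=90 f(14,12)=14 f(14,14)=1
t=15: f(15,-1)=1430 f(15,1)=3432 f(15,3)=3640 f(15,5)=2548 f(15,7)=1260 f(15,9)=440 f(15,11)=104 f(15,13)=15 f(15,15)=1
t=16: f(16,0)=4862 f(16,2)=7072 f(16,4)=6188 f(16,6)=3808 f(16,8)=1700 f(16,10)=544 f(16,12)=119 f(16,14)=16 f(16,16)=1
t=17: f(17,-1)=4862 f(17,1)=11934 f(17,3)=13260 f(17,5)=9996 f(17,7)=5508 f(17,9)=2244 f(17,11)=663 f(17,13)=135 f(17,15)=17 f(17,17)=1
t=18: f(18,0)=16796 f(18,2)=25194 f(18,4)=23256 f(18,6)=15504 f(18,8)=7752 f(18,10)=2907 f(18,12)=798 f(18,14)=152 f(18,16)=18 f(18,18)=1
t=19: f(19,-1)=16796 f(19,1)=41990 f(19,3)=48450 f(19,5)=38760 f(19,7)=23256 f(19,9)=10659 f(19,11)=3705 f(19,13)=950 f(19,15)=170 f(19,17)=19 f(19,19)=1
Σ_s f(19,s) = 184756
P = 184756/524288 = 46189/131072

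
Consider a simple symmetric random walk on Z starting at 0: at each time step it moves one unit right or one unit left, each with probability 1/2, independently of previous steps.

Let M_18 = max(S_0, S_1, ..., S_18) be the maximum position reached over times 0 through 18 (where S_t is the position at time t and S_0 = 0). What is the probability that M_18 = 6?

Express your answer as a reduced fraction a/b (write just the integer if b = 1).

Answer: 4641/65536

Derivation:
Let M_18 = max(S_0,...,S_18). Use the reflection principle: for j ≥ 1, #{paths with M_18 ≥ j} = #{S_18 ≥ j} + #{S_18 ≥ j+1}.
By reflection, #{M_18 ≥ 6} = #{S_18 ≥ 6} + #{S_18 ≥ 7} = 31180 + 12616 = 43796.
#{M_18 ≥ 7} = #{S_18 ≥ 7} + #{S_18 ≥ 8} = 12616 + 12616 = 25232.
#{M_18 = 6} = 43796 - 25232 = 18564.
P(M_18 = 6) = 18564/262144 = 4641/65536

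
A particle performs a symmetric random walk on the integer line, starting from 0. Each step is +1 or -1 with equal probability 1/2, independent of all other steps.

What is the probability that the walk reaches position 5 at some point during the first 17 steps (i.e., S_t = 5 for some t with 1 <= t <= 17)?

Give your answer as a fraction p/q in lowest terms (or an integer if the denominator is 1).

Count via complement. Let g(t,s) = #length-t paths at position s with S_1..S_t all ≠ 5.
g(t,s) = g(t-1,s-1) + g(t-1,s+1) for s ≠ 5; g(t,5) = 0.
t=0: g(0,0)=1
t=1: g(1,-1)=1 g(1,1)=1
t=2: g(2,-2)=1 g(2,0)=2 g(2,2)=1
t=3: g(3,-3)=1 g(3,-1)=3 g(3,1)=3 g(3,3)=1
t=4: g(4,-4)=1 g(4,-2)=4 g(4,0)=6 g(4,2)=4 g(4,4)=1
t=5: g(5,-5)=1 g(5,-3)=5 g(5,-1)=10 g(5,1)=10 g(5,3)=5
t=6: g(6,-6)=1 g(6,-4)=6 g(6,-2)=15 g(6,0)=20 g(6,2)=15 g(6,4)=5
t=7: g(7,-7)=1 g(7,-5)=7 g(7,-3)=21 g(7,-1)=35 g(7,1)=35 g(7,3)=20
t=8: g(8,-8)=1 g(8,-6)=8 g(8,-4)=28 g(8,-2)=56 g(8,0)=70 g(8,2)=55 g(8,4)=20
t=9: g(9,-9)=1 g(9,-7)=9 g(9,-5)=36 g(9,-3)=84 g(9,-1)=126 g(9,1)=125 g(9,3)=75
t=10: g(10,-10)=1 g(10,-8)=10 g(10,-6)=45 g(10,-4)=120 g(10,-2)=210 g(10,0)=251 g(10,2)=200 g(10,4)=75
t=11: g(11,-11)=1 g(11,-9)=11 g(11,-7)=55 g(11,-5)=165 g(11,-3)=330 g(11,-1)=461 g(11,1)=451 g(11,3)=275
t=12: g(12,-12)=1 g(12,-10)=12 g(12,-8)=66 g(12,-6)=220 g(12,-4)=495 g(12,-2)=791 g(12,0)=912 g(12,2)=726 g(12,4)=275
t=13: g(13,-13)=1 g(13,-11)=13 g(13,-9)=78 g(13,-7)=286 g(13,-5)=715 g(13,-3)=1286 g(13,-1)=1703 g(13,1)=1638 g(13,3)=1001
t=14: g(14,-14)=1 g(14,-12)=14 g(14,-10)=91 g(14,-8)=364 g(14,-6)=1001 g(14,-4)=2001 g(14,-2)=2989 g(14,0)=3341 g(14,2)=2639 g(14,4)=1001
t=15: g(15,-15)=1 g(15,-13)=15 g(15,-11)=105 g(15,-9)=455 g(15,-7)=1365 g(15,-5)=3002 g(15,-3)=4990 g(15,-1)=6330 g(15,1)=5980 g(15,3)=3640
t=16: g(16,-16)=1 g(16,-14)=16 g(16,-12)=120 g(16,-10)=560 g(16,-8)=1820 g(16,-6)=4367 g(16,-4)=7992 g(16,-2)=11320 g(16,0)=12310 g(16,2)=9620 g(16,4)=3640
t=17: g(17,-17)=1 g(17,-15)=17 g(17,-13)=136 g(17,-11)=680 g(17,-9)=2380 g(17,-7)=6187 g(17,-5)=12359 g(17,-3)=19312 g(17,-1)=23630 g(17,1)=21930 g(17,3)=13260
Paths never hitting 5: Σ_s g(17,s) = 99892
Paths hitting 5: 2^17 - 99892 = 31180
P = 31180/131072 = 7795/32768

Answer: 7795/32768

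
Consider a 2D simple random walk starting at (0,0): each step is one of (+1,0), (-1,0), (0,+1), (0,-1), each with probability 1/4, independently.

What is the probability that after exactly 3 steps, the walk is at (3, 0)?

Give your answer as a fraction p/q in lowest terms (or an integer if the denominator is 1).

Answer: 1/64

Derivation:
Let h be the number of horizontal steps (so 3-h are vertical). To end at (3,0) need (h+3)/2 right-steps and ((3-h)+0)/2 up-steps.
Sum over h with 3 ≤ h ≤ 3, h ≡ 1 (mod 2), 3-h ≡ 0 (mod 2):
h=3: C(3,3)·C(3,3)·C(0,0) = 1·1·1 = 1
Total favorable: 1
Total paths: 4^3 = 64
P = 1/64 = 1/64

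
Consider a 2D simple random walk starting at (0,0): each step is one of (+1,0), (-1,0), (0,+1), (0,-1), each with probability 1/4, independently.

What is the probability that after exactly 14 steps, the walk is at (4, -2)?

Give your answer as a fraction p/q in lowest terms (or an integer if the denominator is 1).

Let h be the number of horizontal steps (so 14-h are vertical). To end at (4,-2) need (h+4)/2 right-steps and ((14-h)-2)/2 up-steps.
Sum over h with 4 ≤ h ≤ 12, h ≡ 0 (mod 2), 14-h ≡ 0 (mod 2):
h=4: C(14,4)·C(4,4)·C(10,4) = 1001·1·210 = 210210
h=6: C(14,6)·C(6,5)·C(8,3) = 3003·6·56 = 1009008
h=8: C(14,8)·C(8,6)·C(6,2) = 3003·28·15 = 1261260
h=10: C(14,10)·C(10,7)·C(4,1) = 1001·120·4 = 480480
h=12: C(14,12)·C(12,8)·C(2,0) = 91·495·1 = 45045
Total favorable: 3006003
Total paths: 4^14 = 268435456
P = 3006003/268435456 = 3006003/268435456

Answer: 3006003/268435456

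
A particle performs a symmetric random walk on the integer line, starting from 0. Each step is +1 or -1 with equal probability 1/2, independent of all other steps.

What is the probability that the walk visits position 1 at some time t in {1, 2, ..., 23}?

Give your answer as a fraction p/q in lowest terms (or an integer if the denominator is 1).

Answer: 3518265/4194304

Derivation:
Count via complement. Let g(t,s) = #length-t paths at position s with S_1..S_t all ≠ 1.
g(t,s) = g(t-1,s-1) + g(t-1,s+1) for s ≠ 1; g(t,1) = 0.
t=0: g(0,0)=1
t=1: g(1,-1)=1
t=2: g(2,-2)=1 g(2,0)=1
t=3: g(3,-3)=1 g(3,-1)=2
t=4: g(4,-4)=1 g(4,-2)=3 g(4,0)=2
t=5: g(5,-5)=1 g(5,-3)=4 g(5,-1)=5
t=6: g(6,-6)=1 g(6,-4)=5 g(6,-2)=9 g(6,0)=5
t=7: g(7,-7)=1 g(7,-5)=6 g(7,-3)=14 g(7,-1)=14
t=8: g(8,-8)=1 g(8,-6)=7 g(8,-4)=20 g(8,-2)=28 g(8,0)=14
t=9: g(9,-9)=1 g(9,-7)=8 g(9,-5)=27 g(9,-3)=48 g(9,-1)=42
t=10: g(10,-10)=1 g(10,-8)=9 g(10,-6)=35 g(10,-4)=75 g(10,-2)=90 g(10,0)=42
t=11: g(11,-11)=1 g(11,-9)=10 g(11,-7)=44 g(11,-5)=110 g(11,-3)=165 g(11,-1)=132
t=12: g(12,-12)=1 g(12,-10)=11 g(12,-8)=54 g(12,-6)=154 g(12,-4)=275 g(12,-2)=297 g(12,0)=132
t=13: g(13,-13)=1 g(13,-11)=12 g(13,-9)=65 g(13,-7)=208 g(13,-5)=429 g(13,-3)=572 g(13,-1)=429
t=14: g(14,-14)=1 g(14,-12)=13 g(14,-10)=77 g(14,-8)=273 g(14,-6)=637 g(14,-4)=1001 g(14,-2)=1001 g(14,0)=429
t=15: g(15,-15)=1 g(15,-13)=14 g(15,-11)=90 g(15,-9)=350 g(15,-7)=910 g(15,-5)=1638 g(15,-3)=2002 g(15,-1)=1430
t=16: g(16,-16)=1 g(16,-14)=15 g(16,-12)=104 g(16,-10)=440 g(16,-8)=1260 g(16,-6)=2548 g(16,-4)=3640 g(16,-2)=3432 g(16,0)=1430
t=17: g(17,-17)=1 g(17,-15)=16 g(17,-13)=119 g(17,-11)=544 g(17,-9)=1700 g(17,-7)=3808 g(17,-5)=6188 g(17,-3)=7072 g(17,-1)=4862
t=18: g(18,-18)=1 g(18,-16)=17 g(18,-14)=135 g(18,-12)=663 g(18,-10)=2244 g(18,-8)=5508 g(18,-6)=9996 g(18,-4)=13260 g(18,-2)=11934 g(18,0)=4862
t=19: g(19,-19)=1 g(19,-17)=18 g(19,-15)=152 g(19,-13)=798 g(19,-11)=2907 g(19,-9)=7752 g(19,-7)=15504 g(19,-5)=23256 g(19,-3)=25194 g(19,-1)=16796
t=20: g(20,-20)=1 g(20,-18)=19 g(20,-16)=170 g(20,-14)=950 g(20,-12)=3705 g(20,-10)=10659 g(20,-8)=23256 g(20,-6)=38760 g(20,-4)=48450 g(20,-2)=41990 g(20,0)=16796
t=21: g(21,-21)=1 g(21,-19)=20 g(21,-17)=189 g(21,-15)=1120 g(21,-13)=4655 g(21,-11)=14364 g(21,-9)=33915 g(21,-7)=62016 g(21,-5)=87210 g(21,-3)=90440 g(21,-1)=58786
t=22: g(22,-22)=1 g(22,-20)=21 g(22,-18)=209 g(22,-16)=1309 g(22,-14)=5775 g(22,-12)=19019 g(22,-10)=48279 g(22,-8)=95931 g(22,-6)=149226 g(22,-4)=177650 g(22,-2)=149226 g(22,0)=58786
t=23: g(23,-23)=1 g(23,-21)=22 g(23,-19)=230 g(23,-17)=1518 g(23,-15)=7084 g(23,-13)=24794 g(23,-11)=67298 g(23,-9)=144210 g(23,-7)=245157 g(23,-5)=326876 g(23,-3)=326876 g(23,-1)=208012
Paths never hitting 1: Σ_s g(23,s) = 1352078
Paths hitting 1: 2^23 - 1352078 = 7036530
P = 7036530/8388608 = 3518265/4194304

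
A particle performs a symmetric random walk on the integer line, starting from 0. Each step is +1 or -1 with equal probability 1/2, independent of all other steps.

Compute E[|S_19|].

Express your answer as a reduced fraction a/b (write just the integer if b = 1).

Answer: 230945/65536

Derivation:
S_19 takes values m ≡ 1 (mod 2) with |m| ≤ 19; P(S_19=m) = C(19,(19+m)/2)/2^19.
Total paths: 2^19 = 524288
Distribution: P(S=-19)=1/524288, P(S=-17)=19/524288, P(S=-15)=171/524288, P(S=-13)=969/524288, P(S=-11)=3876/524288, P(S=-9)=11628/524288, P(S=-7)=27132/524288, P(S=-5)=50388/524288, P(S=-3)=75582/524288, P(S=-1)=92378/524288, P(S=1)=92378/524288, P(S=3)=75582/524288, P(S=5)=50388/524288, P(S=7)=27132/524288, P(S=9)=11628/524288, P(S=11)=3876/524288, P(S=13)=969/524288, P(S=15)=171/524288, P(S=17)=19/524288, P(S=19)=1/524288
E[|S_19|] = Σ_m |m|·P(S_19=m) = 1847560/524288 = 230945/65536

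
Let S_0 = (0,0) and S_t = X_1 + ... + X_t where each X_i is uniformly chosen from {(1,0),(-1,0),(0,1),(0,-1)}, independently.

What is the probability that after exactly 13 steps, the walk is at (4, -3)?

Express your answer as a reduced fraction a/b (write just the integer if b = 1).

Answer: 61347/8388608

Derivation:
Let h be the number of horizontal steps (so 13-h are vertical). To end at (4,-3) need (h+4)/2 right-steps and ((13-h)-3)/2 up-steps.
Sum over h with 4 ≤ h ≤ 10, h ≡ 0 (mod 2), 13-h ≡ 1 (mod 2):
h=4: C(13,4)·C(4,4)·C(9,3) = 715·1·84 = 60060
h=6: C(13,6)·C(6,5)·C(7,2) = 1716·6·21 = 216216
h=8: C(13,8)·C(8,6)·C(5,1) = 1287·28·5 = 180180
h=10: C(13,10)·C(10,7)·C(3,0) = 286·120·1 = 34320
Total favorable: 490776
Total paths: 4^13 = 67108864
P = 490776/67108864 = 61347/8388608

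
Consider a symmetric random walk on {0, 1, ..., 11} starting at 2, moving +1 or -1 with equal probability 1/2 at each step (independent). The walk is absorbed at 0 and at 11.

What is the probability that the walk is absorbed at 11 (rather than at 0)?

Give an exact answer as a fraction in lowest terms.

Symmetric walk (p = 1/2): the harmonic-function argument gives P(hit 11 before 0 | start at 2) = a/N.
P = 2/11 = 2/11

Answer: 2/11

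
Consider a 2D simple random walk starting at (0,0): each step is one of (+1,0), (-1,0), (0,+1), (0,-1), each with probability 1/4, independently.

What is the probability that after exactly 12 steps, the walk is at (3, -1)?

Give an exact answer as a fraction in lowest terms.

Let h be the number of horizontal steps (so 12-h are vertical). To end at (3,-1) need (h+3)/2 right-steps and ((12-h)-1)/2 up-steps.
Sum over h with 3 ≤ h ≤ 11, h ≡ 1 (mod 2), 12-h ≡ 1 (mod 2):
h=3: C(12,3)·C(3,3)·C(9,4) = 220·1·126 = 27720
h=5: C(12,5)·C(5,4)·C(7,3) = 792·5·35 = 138600
h=7: C(12,7)·C(7,5)·C(5,2) = 792·21·10 = 166320
h=9: C(12,9)·C(9,6)·C(3,1) = 220·84·3 = 55440
h=11: C(12,11)·C(11,7)·C(1,0) = 12·330·1 = 3960
Total favorable: 392040
Total paths: 4^12 = 16777216
P = 392040/16777216 = 49005/2097152

Answer: 49005/2097152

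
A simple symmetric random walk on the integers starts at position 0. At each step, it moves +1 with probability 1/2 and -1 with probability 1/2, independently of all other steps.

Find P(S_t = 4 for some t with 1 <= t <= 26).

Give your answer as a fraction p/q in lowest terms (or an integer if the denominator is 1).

Count via complement. Let g(t,s) = #length-t paths at position s with S_1..S_t all ≠ 4.
g(t,s) = g(t-1,s-1) + g(t-1,s+1) for s ≠ 4; g(t,4) = 0.
t=0: g(0,0)=1
t=1: g(1,-1)=1 g(1,1)=1
t=2: g(2,-2)=1 g(2,0)=2 g(2,2)=1
t=3: g(3,-3)=1 g(3,-1)=3 g(3,1)=3 g(3,3)=1
t=4: g(4,-4)=1 g(4,-2)=4 g(4,0)=6 g(4,2)=4
t=5: g(5,-5)=1 g(5,-3)=5 g(5,-1)=10 g(5,1)=10 g(5,3)=4
t=6: g(6,-6)=1 g(6,-4)=6 g(6,-2)=15 g(6,0)=20 g(6,2)=14
t=7: g(7,-7)=1 g(7,-5)=7 g(7,-3)=21 g(7,-1)=35 g(7,1)=34 g(7,3)=14
t=8: g(8,-8)=1 g(8,-6)=8 g(8,-4)=28 g(8,-2)=56 g(8,0)=69 g(8,2)=48
t=9: g(9,-9)=1 g(9,-7)=9 g(9,-5)=36 g(9,-3)=84 g(9,-1)=125 g(9,1)=117 g(9,3)=48
t=10: g(10,-10)=1 g(10,-8)=10 g(10,-6)=45 g(10,-4)=120 g(10,-2)=209 g(10,0)=242 g(10,2)=165
t=11: g(11,-11)=1 g(11,-9)=11 g(11,-7)=55 g(11,-5)=165 g(11,-3)=329 g(11,-1)=451 g(11,1)=407 g(11,3)=165
t=12: g(12,-12)=1 g(12,-10)=12 g(12,-8)=66 g(12,-6)=220 g(12,-4)=494 g(12,-2)=780 g(12,0)=858 g(12,2)=572
t=13: g(13,-13)=1 g(13,-11)=13 g(13,-9)=78 g(13,-7)=286 g(13,-5)=714 g(13,-3)=1274 g(13,-1)=1638 g(13,1)=1430 g(13,3)=572
t=14: g(14,-14)=1 g(14,-12)=14 g(14,-10)=91 g(14,-8)=364 g(14,-6)=1000 g(14,-4)=1988 g(14,-2)=2912 g(14,0)=3068 g(14,2)=2002
t=15: g(15,-15)=1 g(15,-13)=15 g(15,-11)=105 g(15,-9)=455 g(15,-7)=1364 g(15,-5)=2988 g(15,-3)=4900 g(15,-1)=5980 g(15,1)=5070 g(15,3)=2002
t=16: g(16,-16)=1 g(16,-14)=16 g(16,-12)=120 g(16,-10)=560 g(16,-8)=1819 g(16,-6)=4352 g(16,-4)=7888 g(16,-2)=10880 g(16,0)=11050 g(16,2)=7072
t=17: g(17,-17)=1 g(17,-15)=17 g(17,-13)=136 g(17,-11)=680 g(17,-9)=2379 g(17,-7)=6171 g(17,-5)=12240 g(17,-3)=18768 g(17,-1)=21930 g(17,1)=18122 g(17,3)=7072
t=18: g(18,-18)=1 g(18,-16)=18 g(18,-14)=153 g(18,-12)=816 g(18,-10)=3059 g(18,-8)=8550 g(18,-6)=18411 g(18,-4)=31008 g(18,-2)=40698 g(18,0)=40052 g(18,2)=25194
t=19: g(19,-19)=1 g(19,-17)=19 g(19,-15)=171 g(19,-13)=969 g(19,-11)=3875 g(19,-9)=11609 g(19,-7)=26961 g(19,-5)=49419 g(19,-3)=71706 g(19,-1)=80750 g(19,1)=65246 g(19,3)=25194
t=20: g(20,-20)=1 g(20,-18)=20 g(20,-16)=190 g(20,-14)=1140 g(20,-12)=4844 g(20,-10)=15484 g(20,-8)=38570 g(20,-6)=76380 g(20,-4)=121125 g(20,-2)=152456 g(20,0)=145996 g(20,2)=90440
t=21: g(21,-21)=1 g(21,-19)=21 g(21,-17)=210 g(21,-15)=1330 g(21,-13)=5984 g(21,-11)=20328 g(21,-9)=54054 g(21,-7)=114950 g(21,-5)=197505 g(21,-3)=273581 g(21,-1)=298452 g(21,1)=236436 g(21,3)=90440
t=22: g(22,-22)=1 g(22,-20)=22 g(22,-18)=231 g(22,-16)=1540 g(22,-14)=7314 g(22,-12)=26312 g(22,-10)=74382 g(22,-8)=169004 g(22,-6)=312455 g(22,-4)=471086 g(22,-2)=572033 g(22,0)=534888 g(22,2)=326876
t=23: g(23,-23)=1 g(23,-21)=23 g(23,-19)=253 g(23,-17)=1771 g(23,-15)=8854 g(23,-13)=33626 g(23,-11)=100694 g(23,-9)=243386 g(23,-7)=481459 g(23,-5)=783541 g(23,-3)=1043119 g(23,-1)=1106921 g(23,1)=861764 g(23,3)=326876
t=24: g(24,-24)=1 g(24,-22)=24 g(24,-20)=276 g(24,-18)=2024 g(24,-16)=10625 g(24,-14)=42480 g(24,-12)=134320 g(24,-10)=344080 g(24,-8)=724845 g(24,-6)=1265000 g(24,-4)=1826660 g(24,-2)=2150040 g(24,0)=1968685 g(24,2)=1188640
t=25: g(25,-25)=1 g(25,-23)=25 g(25,-21)=300 g(25,-19)=2300 g(25,-17)=12649 g(25,-15)=53105 g(25,-13)=176800 g(25,-11)=478400 g(25,-9)=1068925 g(25,-7)=1989845 g(25,-5)=3091660 g(25,-3)=3976700 g(25,-1)=4118725 g(25,1)=3157325 g(25,3)=1188640
t=26: g(26,-26)=1 g(26,-24)=26 g(26,-22)=325 g(26,-20)=2600 g(26,-18)=14949 g(26,-16)=65754 g(26,-14)=229905 g(26,-12)=655200 g(26,-10)=1547325 g(26,-8)=3058770 g(26,-6)=5081505 g(26,-4)=7068360 g(26,-2)=8095425 g(26,0)=7276050 g(26,2)=4345965
Paths never hitting 4: Σ_s g(26,s) = 37442160
Paths hitting 4: 2^26 - 37442160 = 29666704
P = 29666704/67108864 = 1854169/4194304

Answer: 1854169/4194304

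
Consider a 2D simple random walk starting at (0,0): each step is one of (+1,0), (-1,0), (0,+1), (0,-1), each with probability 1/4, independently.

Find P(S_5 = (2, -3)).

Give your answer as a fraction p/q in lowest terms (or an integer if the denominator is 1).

Let h be the number of horizontal steps (so 5-h are vertical). To end at (2,-3) need (h+2)/2 right-steps and ((5-h)-3)/2 up-steps.
Sum over h with 2 ≤ h ≤ 2, h ≡ 0 (mod 2), 5-h ≡ 1 (mod 2):
h=2: C(5,2)·C(2,2)·C(3,0) = 10·1·1 = 10
Total favorable: 10
Total paths: 4^5 = 1024
P = 10/1024 = 5/512

Answer: 5/512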